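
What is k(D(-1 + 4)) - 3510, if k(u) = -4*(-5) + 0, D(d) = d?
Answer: -3490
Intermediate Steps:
k(u) = 20 (k(u) = 20 + 0 = 20)
k(D(-1 + 4)) - 3510 = 20 - 3510 = -3490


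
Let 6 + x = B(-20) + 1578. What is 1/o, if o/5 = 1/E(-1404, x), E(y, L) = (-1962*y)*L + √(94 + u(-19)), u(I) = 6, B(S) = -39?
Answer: 4222875394/5 ≈ 8.4457e+8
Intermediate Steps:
x = 1533 (x = -6 + (-39 + 1578) = -6 + 1539 = 1533)
E(y, L) = 10 - 1962*L*y (E(y, L) = (-1962*y)*L + √(94 + 6) = -1962*L*y + √100 = -1962*L*y + 10 = 10 - 1962*L*y)
o = 5/4222875394 (o = 5/(10 - 1962*1533*(-1404)) = 5/(10 + 4222875384) = 5/4222875394 ≈ 1.1840e-9)
1/o = 1/(5/4222875394) = 4222875394/5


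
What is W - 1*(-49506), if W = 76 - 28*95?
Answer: 46922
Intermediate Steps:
W = -2584 (W = 76 - 2660 = -2584)
W - 1*(-49506) = -2584 - 1*(-49506) = -2584 + 49506 = 46922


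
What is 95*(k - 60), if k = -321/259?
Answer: -1506795/259 ≈ -5817.7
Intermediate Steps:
k = -321/259 (k = -321*1/259 = -321/259 ≈ -1.2394)
95*(k - 60) = 95*(-321/259 - 60) = 95*(-15861/259) = -1506795/259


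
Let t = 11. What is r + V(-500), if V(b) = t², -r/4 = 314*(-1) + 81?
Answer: 1053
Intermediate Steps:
r = 932 (r = -4*(314*(-1) + 81) = -4*(-314 + 81) = -4*(-233) = 932)
V(b) = 121 (V(b) = 11² = 121)
r + V(-500) = 932 + 121 = 1053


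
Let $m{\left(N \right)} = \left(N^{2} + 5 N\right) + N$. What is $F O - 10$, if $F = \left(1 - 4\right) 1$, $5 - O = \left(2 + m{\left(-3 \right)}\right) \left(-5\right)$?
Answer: $80$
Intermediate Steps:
$m{\left(N \right)} = N^{2} + 6 N$
$O = -30$ ($O = 5 - \left(2 - 3 \left(6 - 3\right)\right) \left(-5\right) = 5 - \left(2 - 9\right) \left(-5\right) = 5 - \left(-7\right) \left(-5\right) = 5 - 35 = -30$)
$F = -3$ ($F = \left(-3\right) 1 = -3$)
$F O - 10 = \left(-3\right) \left(-30\right) - 10 = 90 - 10 = 80$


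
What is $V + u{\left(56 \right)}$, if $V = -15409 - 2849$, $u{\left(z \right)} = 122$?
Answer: $-18136$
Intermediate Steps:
$V = -18258$ ($V = -15409 - 2849 = -18258$)
$V + u{\left(56 \right)} = -18258 + 122 = -18136$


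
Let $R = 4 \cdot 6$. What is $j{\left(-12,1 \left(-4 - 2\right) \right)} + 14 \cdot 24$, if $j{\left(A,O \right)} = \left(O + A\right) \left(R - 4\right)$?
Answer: $-24$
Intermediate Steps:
$R = 24$
$j{\left(A,O \right)} = 20 A + 20 O$ ($j{\left(A,O \right)} = \left(O + A\right) \left(24 - 4\right) = \left(A + O\right) 20 = 20 A + 20 O$)
$j{\left(-12,1 \left(-4 - 2\right) \right)} + 14 \cdot 24 = \left(20 \left(-12\right) + 20 \cdot 1 \left(-4 - 2\right)\right) + 14 \cdot 24 = \left(-240 + 20 \cdot 1 \left(-6\right)\right) + 336 = \left(-240 + 20 \left(-6\right)\right) + 336 = \left(-240 - 120\right) + 336 = -360 + 336 = -24$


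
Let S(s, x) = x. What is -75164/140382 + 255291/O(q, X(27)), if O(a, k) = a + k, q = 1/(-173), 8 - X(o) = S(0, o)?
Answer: -1033377720043/76929336 ≈ -13433.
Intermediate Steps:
X(o) = 8 - o
q = -1/173 ≈ -0.0057803
-75164/140382 + 255291/O(q, X(27)) = -75164/140382 + 255291/(-1/173 + (8 - 1*27)) = -75164*1/140382 + 255291/(-1/173 + (8 - 27)) = -37582/70191 + 255291/(-1/173 - 19) = -37582/70191 + 255291/(-3288/173) = -37582/70191 + 255291*(-173/3288) = -37582/70191 - 14721781/1096 = -1033377720043/76929336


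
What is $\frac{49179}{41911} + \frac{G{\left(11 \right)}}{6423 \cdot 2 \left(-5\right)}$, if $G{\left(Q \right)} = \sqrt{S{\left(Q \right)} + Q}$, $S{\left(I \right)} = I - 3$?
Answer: $\frac{49179}{41911} - \frac{\sqrt{19}}{64230} \approx 1.1733$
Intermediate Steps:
$S{\left(I \right)} = -3 + I$
$G{\left(Q \right)} = \sqrt{-3 + 2 Q}$ ($G{\left(Q \right)} = \sqrt{\left(-3 + Q\right) + Q} = \sqrt{-3 + 2 Q}$)
$\frac{49179}{41911} + \frac{G{\left(11 \right)}}{6423 \cdot 2 \left(-5\right)} = \frac{49179}{41911} + \frac{\sqrt{-3 + 2 \cdot 11}}{6423 \cdot 2 \left(-5\right)} = 49179 \cdot \frac{1}{41911} + \frac{\sqrt{-3 + 22}}{6423 \left(-10\right)} = \frac{49179}{41911} + \frac{\sqrt{19}}{-64230} = \frac{49179}{41911} + \sqrt{19} \left(- \frac{1}{64230}\right) = \frac{49179}{41911} - \frac{\sqrt{19}}{64230}$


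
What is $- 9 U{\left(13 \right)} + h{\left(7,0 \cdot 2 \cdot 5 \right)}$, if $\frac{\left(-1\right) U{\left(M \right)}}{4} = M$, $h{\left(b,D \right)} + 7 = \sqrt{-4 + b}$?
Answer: $461 + \sqrt{3} \approx 462.73$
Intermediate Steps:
$h{\left(b,D \right)} = -7 + \sqrt{-4 + b}$
$U{\left(M \right)} = - 4 M$
$- 9 U{\left(13 \right)} + h{\left(7,0 \cdot 2 \cdot 5 \right)} = - 9 \left(\left(-4\right) 13\right) - \left(7 - \sqrt{-4 + 7}\right) = \left(-9\right) \left(-52\right) - \left(7 - \sqrt{3}\right) = 468 - \left(7 - \sqrt{3}\right) = 461 + \sqrt{3}$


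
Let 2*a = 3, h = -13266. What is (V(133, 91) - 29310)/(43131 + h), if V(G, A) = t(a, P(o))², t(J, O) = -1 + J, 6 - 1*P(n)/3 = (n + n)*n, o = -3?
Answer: -117239/119460 ≈ -0.98141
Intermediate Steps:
a = 3/2 (a = (½)*3 = 3/2 ≈ 1.5000)
P(n) = 18 - 6*n² (P(n) = 18 - 3*(n + n)*n = 18 - 3*2*n*n = 18 - 6*n²)
V(G, A) = ¼ (V(G, A) = (-1 + 3/2)² = (½)² = ¼)
(V(133, 91) - 29310)/(43131 + h) = (¼ - 29310)/(43131 - 13266) = -117239/4/29865 = -117239/4*1/29865 = -117239/119460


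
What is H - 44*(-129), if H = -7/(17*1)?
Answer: 96485/17 ≈ 5675.6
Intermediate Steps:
H = -7/17 ≈ -0.41176
H - 44*(-129) = -7/17 - 44*(-129) = -7/17 + 5676 = 96485/17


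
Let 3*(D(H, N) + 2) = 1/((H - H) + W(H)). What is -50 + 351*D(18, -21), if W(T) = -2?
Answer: -1621/2 ≈ -810.50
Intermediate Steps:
D(H, N) = -13/6 (D(H, N) = -2 + 1/(3*((H - H) - 2)) = -2 + 1/(3*(0 - 2)) = -2 + (⅓)/(-2) = -2 + (⅓)*(-½) = -2 - ⅙ = -13/6)
-50 + 351*D(18, -21) = -50 + 351*(-13/6) = -50 - 1521/2 = -1621/2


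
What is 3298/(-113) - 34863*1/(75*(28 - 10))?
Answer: -2797273/50850 ≈ -55.010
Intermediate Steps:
3298/(-113) - 34863*1/(75*(28 - 10)) = 3298*(-1/113) - 34863/(75*18) = -3298/113 - 34863/1350 = -3298/113 - 34863*1/1350 = -3298/113 - 11621/450 = -2797273/50850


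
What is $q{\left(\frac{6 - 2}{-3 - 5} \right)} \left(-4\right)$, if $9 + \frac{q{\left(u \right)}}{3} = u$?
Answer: $114$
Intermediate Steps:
$q{\left(u \right)} = -27 + 3 u$
$q{\left(\frac{6 - 2}{-3 - 5} \right)} \left(-4\right) = \left(-27 + 3 \frac{6 - 2}{-3 - 5}\right) \left(-4\right) = \left(-27 + 3 \frac{4}{-8}\right) \left(-4\right) = \left(-27 + 3 \cdot 4 \left(- \frac{1}{8}\right)\right) \left(-4\right) = \left(-27 + 3 \left(- \frac{1}{2}\right)\right) \left(-4\right) = \left(-27 - \frac{3}{2}\right) \left(-4\right) = \left(- \frac{57}{2}\right) \left(-4\right) = 114$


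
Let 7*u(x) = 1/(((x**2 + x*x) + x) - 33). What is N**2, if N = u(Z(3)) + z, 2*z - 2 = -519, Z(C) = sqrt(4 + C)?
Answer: 410345298731/6140484 + 320291*sqrt(7)/1535121 ≈ 66827.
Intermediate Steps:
z = -517/2 (z = 1 + (1/2)*(-519) = 1 - 519/2 = -517/2 ≈ -258.50)
u(x) = 1/(7*(-33 + x + 2*x**2)) (u(x) = 1/(7*(((x**2 + x*x) + x) - 33)) = 1/(7*(((x**2 + x**2) + x) - 33)) = 1/(7*((2*x**2 + x) - 33)) = 1/(7*((x + 2*x**2) - 33)) = 1/(7*(-33 + x + 2*x**2)))
N = -517/2 + 1/(7*(-19 + sqrt(7))) (N = 1/(7*(-33 + sqrt(4 + 3) + 2*(sqrt(4 + 3))**2)) - 517/2 = 1/(7*(-33 + sqrt(7) + 2*(sqrt(7))**2)) - 517/2 = 1/(7*(-33 + sqrt(7) + 2*7)) - 517/2 = 1/(7*(-33 + sqrt(7) + 14)) - 517/2 = 1/(7*(-19 + sqrt(7))) - 517/2 = -517/2 + 1/(7*(-19 + sqrt(7))) ≈ -258.51)
N**2 = (-320291/1239 - sqrt(7)/2478)**2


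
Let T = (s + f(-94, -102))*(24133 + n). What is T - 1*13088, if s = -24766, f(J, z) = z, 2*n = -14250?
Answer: -422968032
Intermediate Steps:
n = -7125 (n = (1/2)*(-14250) = -7125)
T = -422954944 (T = (-24766 - 102)*(24133 - 7125) = -24868*17008 = -422954944)
T - 1*13088 = -422954944 - 1*13088 = -422954944 - 13088 = -422968032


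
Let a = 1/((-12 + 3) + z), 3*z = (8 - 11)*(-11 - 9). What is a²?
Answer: 1/121 ≈ 0.0082645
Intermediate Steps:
z = 20 (z = ((8 - 11)*(-11 - 9))/3 = (-3*(-20))/3 = (⅓)*60 = 20)
a = 1/11 (a = 1/((-12 + 3) + 20) = 1/(-9 + 20) = 1/11 ≈ 0.090909)
a² = (1/11)² = 1/121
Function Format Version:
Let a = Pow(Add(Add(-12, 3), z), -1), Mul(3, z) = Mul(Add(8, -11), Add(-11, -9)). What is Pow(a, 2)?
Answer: Rational(1, 121) ≈ 0.0082645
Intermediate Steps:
z = 20 (z = Mul(Rational(1, 3), Mul(Add(8, -11), Add(-11, -9))) = Mul(Rational(1, 3), Mul(-3, -20)) = Mul(Rational(1, 3), 60) = 20)
a = Rational(1, 11) (a = Pow(Add(Add(-12, 3), 20), -1) = Pow(Add(-9, 20), -1) = Pow(11, -1) = Rational(1, 11) ≈ 0.090909)
Pow(a, 2) = Pow(Rational(1, 11), 2) = Rational(1, 121)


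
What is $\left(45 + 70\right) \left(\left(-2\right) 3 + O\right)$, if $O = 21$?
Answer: $1725$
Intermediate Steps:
$\left(45 + 70\right) \left(\left(-2\right) 3 + O\right) = \left(45 + 70\right) \left(\left(-2\right) 3 + 21\right) = 115 \left(-6 + 21\right) = 115 \cdot 15 = 1725$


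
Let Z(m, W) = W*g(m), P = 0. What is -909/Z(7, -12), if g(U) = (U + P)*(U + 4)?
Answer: 303/308 ≈ 0.98377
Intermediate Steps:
g(U) = U*(4 + U) (g(U) = (U + 0)*(U + 4) = U*(4 + U))
Z(m, W) = W*m*(4 + m) (Z(m, W) = W*(m*(4 + m)) = W*m*(4 + m))
-909/Z(7, -12) = -909*(-1/(84*(4 + 7))) = -909/((-12*7*11)) = -909/(-924) = -909*(-1/924) = 303/308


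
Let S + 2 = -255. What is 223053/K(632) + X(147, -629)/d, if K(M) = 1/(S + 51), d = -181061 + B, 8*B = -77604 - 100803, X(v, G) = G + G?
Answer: -74754064939546/1626895 ≈ -4.5949e+7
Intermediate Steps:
S = -257 (S = -2 - 255 = -257)
X(v, G) = 2*G
B = -178407/8 (B = (-77604 - 100803)/8 = (⅛)*(-178407) = -178407/8 ≈ -22301.)
d = -1626895/8 (d = -181061 - 178407/8 = -1626895/8 ≈ -2.0336e+5)
K(M) = -1/206 (K(M) = 1/(-257 + 51) = 1/(-206) = -1/206)
223053/K(632) + X(147, -629)/d = 223053/(-1/206) + (2*(-629))/(-1626895/8) = 223053*(-206) - 1258*(-8/1626895) = -45948918 + 10064/1626895 = -74754064939546/1626895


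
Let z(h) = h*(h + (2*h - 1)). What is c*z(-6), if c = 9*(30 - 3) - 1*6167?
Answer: -675336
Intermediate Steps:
c = -5924 (c = 9*27 - 6167 = 243 - 6167 = -5924)
z(h) = h*(-1 + 3*h) (z(h) = h*(h + (-1 + 2*h)) = h*(-1 + 3*h))
c*z(-6) = -(-35544)*(-1 + 3*(-6)) = -(-35544)*(-1 - 18) = -(-35544)*(-19) = -5924*114 = -675336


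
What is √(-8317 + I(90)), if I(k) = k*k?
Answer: I*√217 ≈ 14.731*I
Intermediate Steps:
I(k) = k²
√(-8317 + I(90)) = √(-8317 + 90²) = √(-8317 + 8100) = √(-217) = I*√217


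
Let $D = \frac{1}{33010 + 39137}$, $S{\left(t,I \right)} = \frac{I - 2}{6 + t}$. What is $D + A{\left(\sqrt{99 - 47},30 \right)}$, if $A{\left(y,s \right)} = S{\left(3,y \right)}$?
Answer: $- \frac{48095}{216441} + \frac{2 \sqrt{13}}{9} \approx 0.57903$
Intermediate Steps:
$S{\left(t,I \right)} = \frac{-2 + I}{6 + t}$
$D = \frac{1}{72147} \approx 1.3861 \cdot 10^{-5}$
$A{\left(y,s \right)} = - \frac{2}{9} + \frac{y}{9}$ ($A{\left(y,s \right)} = \frac{-2 + y}{6 + 3} = \frac{-2 + y}{9} = - \frac{2}{9} + \frac{y}{9}$)
$D + A{\left(\sqrt{99 - 47},30 \right)} = \frac{1}{72147} - \left(\frac{2}{9} - \frac{\sqrt{99 - 47}}{9}\right) = \frac{1}{72147} - \left(\frac{2}{9} - \frac{\sqrt{52}}{9}\right) = \frac{1}{72147} - \left(\frac{2}{9} - \frac{2 \sqrt{13}}{9}\right) = - \frac{48095}{216441} + \frac{2 \sqrt{13}}{9}$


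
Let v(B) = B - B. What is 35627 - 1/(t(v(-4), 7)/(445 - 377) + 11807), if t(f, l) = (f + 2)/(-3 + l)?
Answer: 57208161995/1605753 ≈ 35627.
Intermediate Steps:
v(B) = 0
t(f, l) = (2 + f)/(-3 + l)
35627 - 1/(t(v(-4), 7)/(445 - 377) + 11807) = 35627 - 1/(((2 + 0)/(-3 + 7))/(445 - 377) + 11807) = 35627 - 1/((2/4)/68 + 11807) = 35627 - 1/(((¼)*2)*(1/68) + 11807) = 35627 - 1/((½)*(1/68) + 11807) = 35627 - 1/(1/136 + 11807) = 35627 - 1/1605753/136 = 35627 - 1*136/1605753 = 35627 - 136/1605753 = 57208161995/1605753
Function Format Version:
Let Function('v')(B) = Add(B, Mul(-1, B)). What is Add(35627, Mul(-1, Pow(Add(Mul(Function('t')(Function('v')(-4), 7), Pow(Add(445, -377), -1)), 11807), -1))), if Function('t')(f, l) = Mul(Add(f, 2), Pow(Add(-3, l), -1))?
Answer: Rational(57208161995, 1605753) ≈ 35627.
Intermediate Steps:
Function('v')(B) = 0
Function('t')(f, l) = Mul(Pow(Add(-3, l), -1), Add(2, f)) (Function('t')(f, l) = Mul(Add(2, f), Pow(Add(-3, l), -1)) = Mul(Pow(Add(-3, l), -1), Add(2, f)))
Add(35627, Mul(-1, Pow(Add(Mul(Function('t')(Function('v')(-4), 7), Pow(Add(445, -377), -1)), 11807), -1))) = Add(35627, Mul(-1, Pow(Add(Mul(Mul(Pow(Add(-3, 7), -1), Add(2, 0)), Pow(Add(445, -377), -1)), 11807), -1))) = Add(35627, Mul(-1, Pow(Add(Mul(Mul(Pow(4, -1), 2), Pow(68, -1)), 11807), -1))) = Add(35627, Mul(-1, Pow(Add(Mul(Mul(Rational(1, 4), 2), Rational(1, 68)), 11807), -1))) = Add(35627, Mul(-1, Pow(Add(Mul(Rational(1, 2), Rational(1, 68)), 11807), -1))) = Add(35627, Mul(-1, Pow(Add(Rational(1, 136), 11807), -1))) = Add(35627, Mul(-1, Pow(Rational(1605753, 136), -1))) = Add(35627, Mul(-1, Rational(136, 1605753))) = Add(35627, Rational(-136, 1605753)) = Rational(57208161995, 1605753)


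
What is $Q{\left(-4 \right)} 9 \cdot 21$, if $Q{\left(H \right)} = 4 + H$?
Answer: $0$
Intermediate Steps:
$Q{\left(-4 \right)} 9 \cdot 21 = \left(4 - 4\right) 9 \cdot 21 = 0 \cdot 9 \cdot 21 = 0 \cdot 21 = 0$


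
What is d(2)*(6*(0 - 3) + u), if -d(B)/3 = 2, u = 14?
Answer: 24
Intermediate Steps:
d(B) = -6 (d(B) = -3*2 = -6)
d(2)*(6*(0 - 3) + u) = -6*(6*(0 - 3) + 14) = -6*(6*(-3) + 14) = -6*(-18 + 14) = -6*(-4) = 24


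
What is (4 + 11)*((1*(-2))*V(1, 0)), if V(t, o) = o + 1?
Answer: -30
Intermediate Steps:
V(t, o) = 1 + o
(4 + 11)*((1*(-2))*V(1, 0)) = (4 + 11)*((1*(-2))*(1 + 0)) = 15*(-2*1) = 15*(-2) = -30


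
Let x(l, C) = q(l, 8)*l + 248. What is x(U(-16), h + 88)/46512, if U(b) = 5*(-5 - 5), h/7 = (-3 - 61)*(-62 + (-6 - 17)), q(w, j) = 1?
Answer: 11/2584 ≈ 0.0042570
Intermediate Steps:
h = 38080 (h = 7*((-3 - 61)*(-62 + (-6 - 17))) = 7*(-64*(-62 - 23)) = 7*(-64*(-85)) = 7*5440 = 38080)
U(b) = -50 (U(b) = 5*(-10) = -50)
x(l, C) = 248 + l (x(l, C) = 1*l + 248 = l + 248 = 248 + l)
x(U(-16), h + 88)/46512 = (248 - 50)/46512 = 198*(1/46512) = 11/2584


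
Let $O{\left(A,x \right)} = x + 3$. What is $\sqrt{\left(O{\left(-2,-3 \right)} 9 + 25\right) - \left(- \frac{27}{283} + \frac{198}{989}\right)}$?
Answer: $\frac{2 \sqrt{487552238407}}{279887} \approx 4.9895$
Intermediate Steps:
$O{\left(A,x \right)} = 3 + x$
$\sqrt{\left(O{\left(-2,-3 \right)} 9 + 25\right) - \left(- \frac{27}{283} + \frac{198}{989}\right)} = \sqrt{\left(\left(3 - 3\right) 9 + 25\right) - \left(- \frac{27}{283} + \frac{198}{989}\right)} = \sqrt{\left(0 \cdot 9 + 25\right) - \frac{29331}{279887}} = \sqrt{\left(0 + 25\right) + \left(- \frac{198}{989} + \frac{27}{283}\right)} = \sqrt{25 - \frac{29331}{279887}} = \sqrt{\frac{6967844}{279887}} = \frac{2 \sqrt{487552238407}}{279887}$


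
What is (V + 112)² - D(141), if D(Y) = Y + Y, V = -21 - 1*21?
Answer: 4618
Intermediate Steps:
V = -42 (V = -21 - 21 = -42)
D(Y) = 2*Y
(V + 112)² - D(141) = (-42 + 112)² - 2*141 = 70² - 1*282 = 4900 - 282 = 4618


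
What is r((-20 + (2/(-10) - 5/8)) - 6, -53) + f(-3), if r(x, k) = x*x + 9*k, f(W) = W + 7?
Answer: 394529/1600 ≈ 246.58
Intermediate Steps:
f(W) = 7 + W
r(x, k) = x² + 9*k
r((-20 + (2/(-10) - 5/8)) - 6, -53) + f(-3) = (((-20 + (2/(-10) - 5/8)) - 6)² + 9*(-53)) + (7 - 3) = (((-20 + (2*(-⅒) - 5*⅛)) - 6)² - 477) + 4 = (((-20 + (-⅕ - 5/8)) - 6)² - 477) + 4 = (((-20 - 33/40) - 6)² - 477) + 4 = ((-833/40 - 6)² - 477) + 4 = ((-1073/40)² - 477) + 4 = (1151329/1600 - 477) + 4 = 388129/1600 + 4 = 394529/1600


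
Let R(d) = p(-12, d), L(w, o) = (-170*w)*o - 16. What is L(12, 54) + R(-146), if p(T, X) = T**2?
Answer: -110032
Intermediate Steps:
L(w, o) = -16 - 170*o*w (L(w, o) = -170*o*w - 16 = -16 - 170*o*w)
R(d) = 144 (R(d) = (-12)**2 = 144)
L(12, 54) + R(-146) = (-16 - 170*54*12) + 144 = (-16 - 110160) + 144 = -110176 + 144 = -110032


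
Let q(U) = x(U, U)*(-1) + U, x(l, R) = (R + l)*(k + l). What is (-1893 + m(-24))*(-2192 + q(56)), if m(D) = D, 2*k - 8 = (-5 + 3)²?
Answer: 17406360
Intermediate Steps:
k = 6 (k = 4 + (-5 + 3)²/2 = 4 + (½)*(-2)² = 4 + (½)*4 = 4 + 2 = 6)
x(l, R) = (6 + l)*(R + l) (x(l, R) = (R + l)*(6 + l) = (6 + l)*(R + l))
q(U) = -11*U - 2*U² (q(U) = (U² + 6*U + 6*U + U*U)*(-1) + U = (U² + 6*U + 6*U + U²)*(-1) + U = (2*U² + 12*U)*(-1) + U = (-12*U - 2*U²) + U = -11*U - 2*U²)
(-1893 + m(-24))*(-2192 + q(56)) = (-1893 - 24)*(-2192 + 56*(-11 - 2*56)) = -1917*(-2192 + 56*(-11 - 112)) = -1917*(-2192 + 56*(-123)) = -1917*(-2192 - 6888) = -1917*(-9080) = 17406360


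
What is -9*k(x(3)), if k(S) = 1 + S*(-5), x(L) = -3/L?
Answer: -54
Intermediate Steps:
k(S) = 1 - 5*S
-9*k(x(3)) = -9*(1 - (-15)/3) = -9*(1 - 5*(-1)) = -9*(1 + 5) = -9*6 = -54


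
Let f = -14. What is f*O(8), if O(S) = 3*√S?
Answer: -84*√2 ≈ -118.79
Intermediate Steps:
f*O(8) = -42*√8 = -42*2*√2 = -84*√2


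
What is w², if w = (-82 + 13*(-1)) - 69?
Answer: 26896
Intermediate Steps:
w = -164 (w = (-82 - 13) - 69 = -95 - 69 = -164)
w² = (-164)² = 26896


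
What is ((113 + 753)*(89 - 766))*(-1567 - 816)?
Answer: 1397110006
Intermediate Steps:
((113 + 753)*(89 - 766))*(-1567 - 816) = (866*(-677))*(-2383) = -586282*(-2383) = 1397110006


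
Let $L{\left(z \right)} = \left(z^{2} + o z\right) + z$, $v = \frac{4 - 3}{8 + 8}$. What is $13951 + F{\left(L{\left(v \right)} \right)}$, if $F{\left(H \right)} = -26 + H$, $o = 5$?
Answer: $\frac{3564897}{256} \approx 13925.0$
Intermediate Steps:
$v = \frac{1}{16}$ ($v = 1 \cdot \frac{1}{16} = \frac{1}{16} \approx 0.0625$)
$L{\left(z \right)} = z^{2} + 6 z$ ($L{\left(z \right)} = \left(z^{2} + 5 z\right) + z = z^{2} + 6 z$)
$13951 + F{\left(L{\left(v \right)} \right)} = 13951 - \left(26 - \frac{6 + \frac{1}{16}}{16}\right) = 13951 + \left(-26 + \frac{1}{16} \cdot \frac{97}{16}\right) = 13951 + \left(-26 + \frac{97}{256}\right) = 13951 - \frac{6559}{256} = \frac{3564897}{256}$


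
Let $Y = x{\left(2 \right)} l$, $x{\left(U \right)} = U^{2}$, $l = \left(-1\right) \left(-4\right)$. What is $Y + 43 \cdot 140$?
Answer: $6036$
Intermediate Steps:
$l = 4$
$Y = 16$ ($Y = 2^{2} \cdot 4 = 4 \cdot 4 = 16$)
$Y + 43 \cdot 140 = 16 + 43 \cdot 140 = 16 + 6020 = 6036$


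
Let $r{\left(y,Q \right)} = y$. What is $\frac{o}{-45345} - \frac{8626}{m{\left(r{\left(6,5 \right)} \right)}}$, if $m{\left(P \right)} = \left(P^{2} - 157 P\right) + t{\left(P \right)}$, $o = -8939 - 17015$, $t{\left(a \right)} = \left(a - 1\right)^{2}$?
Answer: $\frac{414011444}{39948945} \approx 10.364$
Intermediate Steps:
$t{\left(a \right)} = \left(-1 + a\right)^{2}$
$o = -25954$
$m{\left(P \right)} = P^{2} + \left(-1 + P\right)^{2} - 157 P$ ($m{\left(P \right)} = \left(P^{2} - 157 P\right) + \left(-1 + P\right)^{2} = P^{2} + \left(-1 + P\right)^{2} - 157 P$)
$\frac{o}{-45345} - \frac{8626}{m{\left(r{\left(6,5 \right)} \right)}} = - \frac{25954}{-45345} - \frac{8626}{1 - 954 + 2 \cdot 6^{2}} = \left(-25954\right) \left(- \frac{1}{45345}\right) - \frac{8626}{1 - 954 + 2 \cdot 36} = \frac{25954}{45345} - \frac{8626}{1 - 954 + 72} = \frac{25954}{45345} - \frac{8626}{-881} = \frac{25954}{45345} - - \frac{8626}{881} = \frac{25954}{45345} + \frac{8626}{881} = \frac{414011444}{39948945}$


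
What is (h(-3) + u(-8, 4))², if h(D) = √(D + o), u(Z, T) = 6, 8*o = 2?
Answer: (12 + I*√11)²/4 ≈ 33.25 + 19.9*I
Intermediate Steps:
o = ¼ (o = (⅛)*2 = ¼ ≈ 0.25000)
h(D) = √(¼ + D) (h(D) = √(D + ¼) = √(¼ + D))
(h(-3) + u(-8, 4))² = (√(1 + 4*(-3))/2 + 6)² = (√(1 - 12)/2 + 6)² = (√(-11)/2 + 6)² = ((I*√11)/2 + 6)² = (I*√11/2 + 6)² = (6 + I*√11/2)²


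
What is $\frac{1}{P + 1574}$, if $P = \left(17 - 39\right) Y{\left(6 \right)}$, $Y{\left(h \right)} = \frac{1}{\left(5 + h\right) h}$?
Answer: $\frac{3}{4721} \approx 0.00063546$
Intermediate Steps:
$Y{\left(h \right)} = \frac{1}{h \left(5 + h\right)}$
$P = - \frac{1}{3}$ ($P = \left(17 - 39\right) \frac{1}{6 \left(5 + 6\right)} = - 22 \frac{1}{6 \cdot 11} = - 22 \cdot \frac{1}{6} \cdot \frac{1}{11} = \left(-22\right) \frac{1}{66} = - \frac{1}{3} \approx -0.33333$)
$\frac{1}{P + 1574} = \frac{1}{- \frac{1}{3} + 1574} = \frac{1}{\frac{4721}{3}} = \frac{3}{4721}$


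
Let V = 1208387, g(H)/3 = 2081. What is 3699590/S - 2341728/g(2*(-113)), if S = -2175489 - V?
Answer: -1324535619683/3520922978 ≈ -376.19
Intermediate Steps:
g(H) = 6243 (g(H) = 3*2081 = 6243)
S = -3383876 (S = -2175489 - 1*1208387 = -2175489 - 1208387 = -3383876)
3699590/S - 2341728/g(2*(-113)) = 3699590/(-3383876) - 2341728/6243 = 3699590*(-1/3383876) - 2341728*1/6243 = -1849795/1691938 - 780576/2081 = -1324535619683/3520922978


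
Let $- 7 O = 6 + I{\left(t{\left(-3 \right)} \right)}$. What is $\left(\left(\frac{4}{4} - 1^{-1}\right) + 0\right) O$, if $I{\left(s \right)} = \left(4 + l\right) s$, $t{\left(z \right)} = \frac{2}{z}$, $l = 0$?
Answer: $0$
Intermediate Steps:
$I{\left(s \right)} = 4 s$ ($I{\left(s \right)} = \left(4 + 0\right) s = 4 s$)
$O = - \frac{10}{21}$ ($O = - \frac{6 + 4 \frac{2}{-3}}{7} = - \frac{6 + 4 \cdot 2 \left(- \frac{1}{3}\right)}{7} = - \frac{6 + 4 \left(- \frac{2}{3}\right)}{7} = - \frac{6 - \frac{8}{3}}{7} = \left(- \frac{1}{7}\right) \frac{10}{3} = - \frac{10}{21} \approx -0.47619$)
$\left(\left(\frac{4}{4} - 1^{-1}\right) + 0\right) O = \left(\left(\frac{4}{4} - 1^{-1}\right) + 0\right) \left(- \frac{10}{21}\right) = \left(\left(4 \cdot \frac{1}{4} - 1\right) + 0\right) \left(- \frac{10}{21}\right) = \left(\left(1 - 1\right) + 0\right) \left(- \frac{10}{21}\right) = \left(0 + 0\right) \left(- \frac{10}{21}\right) = 0 \left(- \frac{10}{21}\right) = 0$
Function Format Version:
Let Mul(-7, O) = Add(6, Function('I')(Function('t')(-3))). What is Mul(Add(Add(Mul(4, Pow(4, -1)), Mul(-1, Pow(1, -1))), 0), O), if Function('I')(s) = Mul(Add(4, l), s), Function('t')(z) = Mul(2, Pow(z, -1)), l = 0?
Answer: 0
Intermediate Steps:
Function('I')(s) = Mul(4, s) (Function('I')(s) = Mul(Add(4, 0), s) = Mul(4, s))
O = Rational(-10, 21) (O = Mul(Rational(-1, 7), Add(6, Mul(4, Mul(2, Pow(-3, -1))))) = Mul(Rational(-1, 7), Add(6, Mul(4, Mul(2, Rational(-1, 3))))) = Mul(Rational(-1, 7), Add(6, Mul(4, Rational(-2, 3)))) = Mul(Rational(-1, 7), Add(6, Rational(-8, 3))) = Mul(Rational(-1, 7), Rational(10, 3)) = Rational(-10, 21) ≈ -0.47619)
Mul(Add(Add(Mul(4, Pow(4, -1)), Mul(-1, Pow(1, -1))), 0), O) = Mul(Add(Add(Mul(4, Pow(4, -1)), Mul(-1, Pow(1, -1))), 0), Rational(-10, 21)) = Mul(Add(Add(Mul(4, Rational(1, 4)), Mul(-1, 1)), 0), Rational(-10, 21)) = Mul(Add(Add(1, -1), 0), Rational(-10, 21)) = Mul(Add(0, 0), Rational(-10, 21)) = Mul(0, Rational(-10, 21)) = 0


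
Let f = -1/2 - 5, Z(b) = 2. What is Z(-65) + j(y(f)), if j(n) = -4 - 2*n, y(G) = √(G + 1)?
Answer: -2 - 3*I*√2 ≈ -2.0 - 4.2426*I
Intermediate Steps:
f = -11/2 (f = -1*½ - 5 = -½ - 5 = -11/2 ≈ -5.5000)
y(G) = √(1 + G)
Z(-65) + j(y(f)) = 2 + (-4 - 2*√(1 - 11/2)) = 2 + (-4 - 3*I*√2) = -2 - 3*I*√2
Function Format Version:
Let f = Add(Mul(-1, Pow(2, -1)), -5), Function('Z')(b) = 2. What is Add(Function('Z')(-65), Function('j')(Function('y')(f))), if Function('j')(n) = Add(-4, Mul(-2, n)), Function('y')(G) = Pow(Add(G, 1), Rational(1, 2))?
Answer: Add(-2, Mul(-3, I, Pow(2, Rational(1, 2)))) ≈ Add(-2.0000, Mul(-4.2426, I))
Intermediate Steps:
f = Rational(-11, 2) (f = Add(Mul(-1, Rational(1, 2)), -5) = Add(Rational(-1, 2), -5) = Rational(-11, 2) ≈ -5.5000)
Function('y')(G) = Pow(Add(1, G), Rational(1, 2))
Add(Function('Z')(-65), Function('j')(Function('y')(f))) = Add(2, Add(-4, Mul(-2, Pow(Add(1, Rational(-11, 2)), Rational(1, 2))))) = Add(2, Add(-4, Mul(-2, Pow(Rational(-9, 2), Rational(1, 2))))) = Add(2, Add(-4, Mul(-2, Mul(Rational(3, 2), I, Pow(2, Rational(1, 2)))))) = Add(2, Add(-4, Mul(-3, I, Pow(2, Rational(1, 2))))) = Add(-2, Mul(-3, I, Pow(2, Rational(1, 2))))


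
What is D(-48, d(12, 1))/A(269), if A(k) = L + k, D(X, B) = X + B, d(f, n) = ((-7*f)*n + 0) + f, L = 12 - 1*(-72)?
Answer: -120/353 ≈ -0.33994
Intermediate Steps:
L = 84 (L = 12 + 72 = 84)
d(f, n) = f - 7*f*n (d(f, n) = (-7*f*n + 0) + f = -7*f*n + f = f - 7*f*n)
D(X, B) = B + X
A(k) = 84 + k
D(-48, d(12, 1))/A(269) = (12*(1 - 7*1) - 48)/(84 + 269) = (12*(1 - 7) - 48)/353 = (12*(-6) - 48)*(1/353) = (-72 - 48)*(1/353) = -120*1/353 = -120/353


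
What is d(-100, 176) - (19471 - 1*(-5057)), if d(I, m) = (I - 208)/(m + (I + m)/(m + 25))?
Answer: -217407141/8863 ≈ -24530.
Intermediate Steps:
d(I, m) = (-208 + I)/(m + (I + m)/(25 + m))
d(-100, 176) - (19471 - 1*(-5057)) = (-5200 - 208*176 + 25*(-100) - 100*176)/(-100 + 176**2 + 26*176) - (19471 - 1*(-5057)) = (-5200 - 36608 - 2500 - 17600)/(-100 + 30976 + 4576) - (19471 + 5057) = -61908/35452 - 1*24528 = (1/35452)*(-61908) - 24528 = -15477/8863 - 24528 = -217407141/8863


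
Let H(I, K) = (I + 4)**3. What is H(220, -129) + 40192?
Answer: 11279616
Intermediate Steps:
H(I, K) = (4 + I)**3
H(220, -129) + 40192 = (4 + 220)**3 + 40192 = 224**3 + 40192 = 11239424 + 40192 = 11279616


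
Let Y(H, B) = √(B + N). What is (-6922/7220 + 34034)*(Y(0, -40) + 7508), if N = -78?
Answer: 461213733366/1805 + 122859279*I*√118/3610 ≈ 2.5552e+8 + 3.6969e+5*I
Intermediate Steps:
Y(H, B) = √(-78 + B) (Y(H, B) = √(B - 78) = √(-78 + B))
(-6922/7220 + 34034)*(Y(0, -40) + 7508) = (-6922/7220 + 34034)*(√(-78 - 40) + 7508) = (-6922*1/7220 + 34034)*(√(-118) + 7508) = (-3461/3610 + 34034)*(I*√118 + 7508) = 122859279*(7508 + I*√118)/3610 = 461213733366/1805 + 122859279*I*√118/3610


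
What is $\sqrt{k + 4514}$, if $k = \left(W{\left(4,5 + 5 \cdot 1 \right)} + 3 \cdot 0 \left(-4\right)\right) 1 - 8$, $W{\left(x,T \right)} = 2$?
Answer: $14 \sqrt{23} \approx 67.142$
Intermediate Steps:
$k = -6$ ($k = \left(2 + 3 \cdot 0 \left(-4\right)\right) 1 - 8 = \left(2 + 3 \cdot 0\right) 1 - 8 = \left(2 + 0\right) 1 - 8 = 2 \cdot 1 - 8 = 2 - 8 = -6$)
$\sqrt{k + 4514} = \sqrt{-6 + 4514} = \sqrt{4508} = 14 \sqrt{23}$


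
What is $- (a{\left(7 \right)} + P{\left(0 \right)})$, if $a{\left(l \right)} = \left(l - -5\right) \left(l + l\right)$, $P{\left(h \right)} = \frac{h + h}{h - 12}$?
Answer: $-168$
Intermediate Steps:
$P{\left(h \right)} = \frac{2 h}{-12 + h}$
$a{\left(l \right)} = 2 l \left(5 + l\right)$ ($a{\left(l \right)} = \left(l + 5\right) 2 l = \left(5 + l\right) 2 l = 2 l \left(5 + l\right)$)
$- (a{\left(7 \right)} + P{\left(0 \right)}) = - (2 \cdot 7 \left(5 + 7\right) + 2 \cdot 0 \frac{1}{-12 + 0}) = - (2 \cdot 7 \cdot 12 + 2 \cdot 0 \frac{1}{-12}) = - (168 + 2 \cdot 0 \left(- \frac{1}{12}\right)) = - (168 + 0) = \left(-1\right) 168 = -168$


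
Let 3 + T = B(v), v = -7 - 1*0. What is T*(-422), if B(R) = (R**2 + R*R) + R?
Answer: -37136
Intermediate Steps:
v = -7 (v = -7 + 0 = -7)
B(R) = R + 2*R**2 (B(R) = (R**2 + R**2) + R = 2*R**2 + R = R + 2*R**2)
T = 88 (T = -3 - 7*(1 + 2*(-7)) = -3 - 7*(1 - 14) = -3 - 7*(-13) = -3 + 91 = 88)
T*(-422) = 88*(-422) = -37136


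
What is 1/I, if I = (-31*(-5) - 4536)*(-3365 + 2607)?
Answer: 1/3320798 ≈ 3.0113e-7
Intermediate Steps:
I = 3320798 (I = (155 - 4536)*(-758) = -4381*(-758) = 3320798)
1/I = 1/3320798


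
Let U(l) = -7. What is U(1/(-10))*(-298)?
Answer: 2086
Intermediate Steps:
U(1/(-10))*(-298) = -7*(-298) = 2086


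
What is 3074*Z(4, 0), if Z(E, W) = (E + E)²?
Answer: 196736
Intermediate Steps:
Z(E, W) = 4*E² (Z(E, W) = (2*E)² = 4*E²)
3074*Z(4, 0) = 3074*(4*4²) = 3074*(4*16) = 3074*64 = 196736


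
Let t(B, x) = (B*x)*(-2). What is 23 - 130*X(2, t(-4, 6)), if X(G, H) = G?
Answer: -237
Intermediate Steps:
t(B, x) = -2*B*x
23 - 130*X(2, t(-4, 6)) = 23 - 130*2 = 23 - 260 = -237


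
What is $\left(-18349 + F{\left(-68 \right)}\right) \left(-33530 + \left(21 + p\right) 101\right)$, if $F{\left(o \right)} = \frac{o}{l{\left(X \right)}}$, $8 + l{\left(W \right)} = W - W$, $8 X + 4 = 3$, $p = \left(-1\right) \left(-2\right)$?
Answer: $\frac{1144703967}{2} \approx 5.7235 \cdot 10^{8}$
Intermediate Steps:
$p = 2$
$X = - \frac{1}{8}$ ($X = - \frac{1}{2} + \frac{1}{8} \cdot 3 = - \frac{1}{2} + \frac{3}{8} = - \frac{1}{8} \approx -0.125$)
$l{\left(W \right)} = -8$ ($l{\left(W \right)} = -8 + \left(W - W\right) = -8 + 0 = -8$)
$F{\left(o \right)} = - \frac{o}{8}$ ($F{\left(o \right)} = \frac{o}{-8} = o \left(- \frac{1}{8}\right) = - \frac{o}{8}$)
$\left(-18349 + F{\left(-68 \right)}\right) \left(-33530 + \left(21 + p\right) 101\right) = \left(-18349 - - \frac{17}{2}\right) \left(-33530 + \left(21 + 2\right) 101\right) = \left(-18349 + \frac{17}{2}\right) \left(-33530 + 23 \cdot 101\right) = - \frac{36681 \left(-33530 + 2323\right)}{2} = \left(- \frac{36681}{2}\right) \left(-31207\right) = \frac{1144703967}{2}$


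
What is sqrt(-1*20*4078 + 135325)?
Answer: sqrt(53765) ≈ 231.87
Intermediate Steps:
sqrt(-1*20*4078 + 135325) = sqrt(-20*4078 + 135325) = sqrt(-81560 + 135325) = sqrt(53765)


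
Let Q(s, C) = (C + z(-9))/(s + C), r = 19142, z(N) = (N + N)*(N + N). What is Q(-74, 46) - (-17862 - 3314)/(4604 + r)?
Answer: -2048273/166222 ≈ -12.323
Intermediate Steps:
z(N) = 4*N² (z(N) = (2*N)*(2*N) = 4*N²)
Q(s, C) = (324 + C)/(C + s) (Q(s, C) = (C + 4*(-9)²)/(s + C) = (C + 4*81)/(C + s) = (C + 324)/(C + s) = (324 + C)/(C + s))
Q(-74, 46) - (-17862 - 3314)/(4604 + r) = (324 + 46)/(46 - 74) - (-17862 - 3314)/(4604 + 19142) = 370/(-28) - (-21176)/23746 = -1/28*370 - (-21176)/23746 = -185/14 - 1*(-10588/11873) = -185/14 + 10588/11873 = -2048273/166222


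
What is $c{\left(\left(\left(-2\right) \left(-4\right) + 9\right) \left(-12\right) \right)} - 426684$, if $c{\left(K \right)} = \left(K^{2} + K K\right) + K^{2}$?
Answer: $-301836$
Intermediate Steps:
$c{\left(K \right)} = 3 K^{2}$ ($c{\left(K \right)} = \left(K^{2} + K^{2}\right) + K^{2} = 2 K^{2} + K^{2} = 3 K^{2}$)
$c{\left(\left(\left(-2\right) \left(-4\right) + 9\right) \left(-12\right) \right)} - 426684 = 3 \left(\left(\left(-2\right) \left(-4\right) + 9\right) \left(-12\right)\right)^{2} - 426684 = 3 \left(\left(8 + 9\right) \left(-12\right)\right)^{2} - 426684 = 3 \left(17 \left(-12\right)\right)^{2} - 426684 = 3 \left(-204\right)^{2} - 426684 = 3 \cdot 41616 - 426684 = 124848 - 426684 = -301836$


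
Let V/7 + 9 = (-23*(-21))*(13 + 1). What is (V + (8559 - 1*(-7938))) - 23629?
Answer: 40139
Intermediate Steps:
V = 47271 (V = -63 + 7*((-23*(-21))*(13 + 1)) = -63 + 7*(483*14) = -63 + 7*6762 = -63 + 47334 = 47271)
(V + (8559 - 1*(-7938))) - 23629 = (47271 + (8559 - 1*(-7938))) - 23629 = (47271 + (8559 + 7938)) - 23629 = (47271 + 16497) - 23629 = 63768 - 23629 = 40139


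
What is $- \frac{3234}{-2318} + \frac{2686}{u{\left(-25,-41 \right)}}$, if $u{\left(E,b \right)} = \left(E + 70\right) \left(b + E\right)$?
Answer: $\frac{844708}{1721115} \approx 0.49079$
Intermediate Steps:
$u{\left(E,b \right)} = \left(70 + E\right) \left(E + b\right)$
$- \frac{3234}{-2318} + \frac{2686}{u{\left(-25,-41 \right)}} = - \frac{3234}{-2318} + \frac{2686}{\left(-25\right)^{2} + 70 \left(-25\right) + 70 \left(-41\right) - -1025} = \left(-3234\right) \left(- \frac{1}{2318}\right) + \frac{2686}{625 - 1750 - 2870 + 1025} = \frac{1617}{1159} + \frac{2686}{-2970} = \frac{1617}{1159} + 2686 \left(- \frac{1}{2970}\right) = \frac{1617}{1159} - \frac{1343}{1485} = \frac{844708}{1721115}$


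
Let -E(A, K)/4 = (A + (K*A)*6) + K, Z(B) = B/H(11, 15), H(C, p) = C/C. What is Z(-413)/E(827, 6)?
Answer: 413/122420 ≈ 0.0033736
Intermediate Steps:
H(C, p) = 1
Z(B) = B (Z(B) = B/1 = B*1 = B)
E(A, K) = -4*A - 4*K - 24*A*K (E(A, K) = -4*((A + (K*A)*6) + K) = -4*((A + (A*K)*6) + K) = -4*((A + 6*A*K) + K) = -4*(A + K + 6*A*K) = -4*A - 4*K - 24*A*K)
Z(-413)/E(827, 6) = -413/(-4*827 - 4*6 - 24*827*6) = -413/(-3308 - 24 - 119088) = -413/(-122420) = -413*(-1/122420) = 413/122420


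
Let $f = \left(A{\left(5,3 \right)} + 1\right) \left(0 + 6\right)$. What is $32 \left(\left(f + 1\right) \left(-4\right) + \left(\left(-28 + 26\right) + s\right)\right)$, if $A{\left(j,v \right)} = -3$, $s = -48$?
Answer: $-192$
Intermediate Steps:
$f = -12$ ($f = \left(-3 + 1\right) \left(0 + 6\right) = \left(-2\right) 6 = -12$)
$32 \left(\left(f + 1\right) \left(-4\right) + \left(\left(-28 + 26\right) + s\right)\right) = 32 \left(\left(-12 + 1\right) \left(-4\right) + \left(\left(-28 + 26\right) - 48\right)\right) = 32 \left(\left(-11\right) \left(-4\right) - 50\right) = 32 \left(44 - 50\right) = 32 \left(-6\right) = -192$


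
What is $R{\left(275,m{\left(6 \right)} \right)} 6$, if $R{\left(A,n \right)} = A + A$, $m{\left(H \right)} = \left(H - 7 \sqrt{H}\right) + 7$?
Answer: $3300$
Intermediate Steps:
$m{\left(H \right)} = 7 + H - 7 \sqrt{H}$
$R{\left(A,n \right)} = 2 A$
$R{\left(275,m{\left(6 \right)} \right)} 6 = 2 \cdot 275 \cdot 6 = 550 \cdot 6 = 3300$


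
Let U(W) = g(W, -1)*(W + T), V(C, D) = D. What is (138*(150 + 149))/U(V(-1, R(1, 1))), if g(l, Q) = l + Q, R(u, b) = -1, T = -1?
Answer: 20631/2 ≈ 10316.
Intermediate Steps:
g(l, Q) = Q + l
U(W) = (-1 + W)**2 (U(W) = (-1 + W)*(W - 1) = (-1 + W)*(-1 + W) = (-1 + W)**2)
(138*(150 + 149))/U(V(-1, R(1, 1))) = (138*(150 + 149))/((-1 - 1)**2) = (138*299)/((-2)**2) = 41262/4 = 41262*(1/4) = 20631/2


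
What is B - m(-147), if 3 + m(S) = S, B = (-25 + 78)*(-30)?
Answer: -1440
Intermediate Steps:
B = -1590 (B = 53*(-30) = -1590)
m(S) = -3 + S
B - m(-147) = -1590 - (-3 - 147) = -1590 - 1*(-150) = -1590 + 150 = -1440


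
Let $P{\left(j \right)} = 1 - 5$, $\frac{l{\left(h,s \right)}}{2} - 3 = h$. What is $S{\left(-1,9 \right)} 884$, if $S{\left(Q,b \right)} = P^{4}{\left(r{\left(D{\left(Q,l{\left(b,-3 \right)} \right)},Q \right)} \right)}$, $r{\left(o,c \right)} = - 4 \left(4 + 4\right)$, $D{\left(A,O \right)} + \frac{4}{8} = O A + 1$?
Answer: $226304$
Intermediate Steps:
$l{\left(h,s \right)} = 6 + 2 h$
$D{\left(A,O \right)} = \frac{1}{2} + A O$ ($D{\left(A,O \right)} = - \frac{1}{2} + \left(O A + 1\right) = - \frac{1}{2} + \left(A O + 1\right) = - \frac{1}{2} + \left(1 + A O\right) = \frac{1}{2} + A O$)
$r{\left(o,c \right)} = -32$ ($r{\left(o,c \right)} = \left(-4\right) 8 = -32$)
$P{\left(j \right)} = -4$ ($P{\left(j \right)} = 1 - 5 = -4$)
$S{\left(Q,b \right)} = 256$ ($S{\left(Q,b \right)} = \left(-4\right)^{4} = 256$)
$S{\left(-1,9 \right)} 884 = 256 \cdot 884 = 226304$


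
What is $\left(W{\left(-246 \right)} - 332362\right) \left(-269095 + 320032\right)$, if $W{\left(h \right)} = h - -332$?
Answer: $-16925142612$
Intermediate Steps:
$W{\left(h \right)} = 332 + h$ ($W{\left(h \right)} = h + 332 = 332 + h$)
$\left(W{\left(-246 \right)} - 332362\right) \left(-269095 + 320032\right) = \left(\left(332 - 246\right) - 332362\right) \left(-269095 + 320032\right) = \left(86 - 332362\right) 50937 = \left(-332276\right) 50937 = -16925142612$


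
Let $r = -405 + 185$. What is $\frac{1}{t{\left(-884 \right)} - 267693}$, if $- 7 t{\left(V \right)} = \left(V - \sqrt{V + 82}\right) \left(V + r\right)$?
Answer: $- \frac{2216501}{902473715089} + \frac{2576 i \sqrt{802}}{2707421145267} \approx -2.456 \cdot 10^{-6} + 2.6945 \cdot 10^{-8} i$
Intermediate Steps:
$r = -220$
$t{\left(V \right)} = - \frac{\left(-220 + V\right) \left(V - \sqrt{82 + V}\right)}{7}$ ($t{\left(V \right)} = - \frac{\left(V - \sqrt{V + 82}\right) \left(V - 220\right)}{7} = - \frac{\left(V - \sqrt{82 + V}\right) \left(-220 + V\right)}{7} = - \frac{\left(-220 + V\right) \left(V - \sqrt{82 + V}\right)}{7}$)
$\frac{1}{t{\left(-884 \right)} - 267693} = \frac{1}{\left(- \frac{220 \sqrt{82 - 884}}{7} - \frac{\left(-884\right)^{2}}{7} + \frac{220}{7} \left(-884\right) + \frac{1}{7} \left(-884\right) \sqrt{82 - 884}\right) - 267693} = \frac{1}{\left(- \frac{220 \sqrt{-802}}{7} - \frac{781456}{7} - \frac{194480}{7} + \frac{1}{7} \left(-884\right) \sqrt{-802}\right) - 267693} = \frac{1}{\left(- \frac{220 i \sqrt{802}}{7} - \frac{781456}{7} - \frac{194480}{7} + \frac{1}{7} \left(-884\right) i \sqrt{802}\right) - 267693} = \frac{1}{\left(- \frac{220 i \sqrt{802}}{7} - \frac{781456}{7} - \frac{194480}{7} - \frac{884 i \sqrt{802}}{7}\right) - 267693} = \frac{1}{\left(- \frac{975936}{7} - \frac{1104 i \sqrt{802}}{7}\right) - 267693} = \frac{1}{- \frac{2849787}{7} - \frac{1104 i \sqrt{802}}{7}}$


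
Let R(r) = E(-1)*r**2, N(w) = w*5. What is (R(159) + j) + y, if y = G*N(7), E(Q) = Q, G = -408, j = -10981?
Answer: -50542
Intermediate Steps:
N(w) = 5*w
R(r) = -r**2
y = -14280 (y = -2040*7 = -408*35 = -14280)
(R(159) + j) + y = (-1*159**2 - 10981) - 14280 = (-1*25281 - 10981) - 14280 = (-25281 - 10981) - 14280 = -36262 - 14280 = -50542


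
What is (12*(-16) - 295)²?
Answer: 237169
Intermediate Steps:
(12*(-16) - 295)² = (-192 - 295)² = (-487)² = 237169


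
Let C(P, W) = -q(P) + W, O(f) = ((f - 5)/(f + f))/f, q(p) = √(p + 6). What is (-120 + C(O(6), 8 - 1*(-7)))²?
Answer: (1260 + √866)²/144 ≈ 11546.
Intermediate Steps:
q(p) = √(6 + p)
O(f) = (-5 + f)/(2*f²) (O(f) = ((-5 + f)/((2*f)))/f = ((-5 + f)*(1/(2*f)))/f = ((-5 + f)/(2*f))/f = (-5 + f)/(2*f²))
C(P, W) = W - √(6 + P) (C(P, W) = -√(6 + P) + W = W - √(6 + P))
(-120 + C(O(6), 8 - 1*(-7)))² = (-120 + ((8 - 1*(-7)) - √(6 + (½)*(-5 + 6)/6²)))² = (-120 + ((8 + 7) - √(6 + (½)*(1/36)*1)))² = (-120 + (15 - √(6 + 1/72)))² = (-120 + (15 - √(433/72)))² = (-120 + (15 - √866/12))² = (-105 - √866/12)²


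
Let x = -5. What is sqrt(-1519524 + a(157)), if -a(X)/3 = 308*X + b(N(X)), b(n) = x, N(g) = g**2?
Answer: 3*I*sqrt(184953) ≈ 1290.2*I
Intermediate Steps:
b(n) = -5
a(X) = 15 - 924*X (a(X) = -3*(308*X - 5) = -3*(-5 + 308*X) = 15 - 924*X)
sqrt(-1519524 + a(157)) = sqrt(-1519524 + (15 - 924*157)) = sqrt(-1519524 + (15 - 145068)) = sqrt(-1519524 - 145053) = sqrt(-1664577) = 3*I*sqrt(184953)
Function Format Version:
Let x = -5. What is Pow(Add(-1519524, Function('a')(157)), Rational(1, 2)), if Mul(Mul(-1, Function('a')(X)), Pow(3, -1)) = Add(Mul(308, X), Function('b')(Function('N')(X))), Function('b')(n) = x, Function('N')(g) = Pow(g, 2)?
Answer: Mul(3, I, Pow(184953, Rational(1, 2))) ≈ Mul(1290.2, I)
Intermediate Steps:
Function('b')(n) = -5
Function('a')(X) = Add(15, Mul(-924, X)) (Function('a')(X) = Mul(-3, Add(Mul(308, X), -5)) = Mul(-3, Add(-5, Mul(308, X))) = Add(15, Mul(-924, X)))
Pow(Add(-1519524, Function('a')(157)), Rational(1, 2)) = Pow(Add(-1519524, Add(15, Mul(-924, 157))), Rational(1, 2)) = Pow(Add(-1519524, Add(15, -145068)), Rational(1, 2)) = Pow(Add(-1519524, -145053), Rational(1, 2)) = Pow(-1664577, Rational(1, 2)) = Mul(3, I, Pow(184953, Rational(1, 2)))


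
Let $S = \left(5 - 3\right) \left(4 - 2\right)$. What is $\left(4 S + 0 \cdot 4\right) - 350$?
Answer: $-334$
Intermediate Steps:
$S = 4$ ($S = 2 \cdot 2 = 4$)
$\left(4 S + 0 \cdot 4\right) - 350 = \left(4 \cdot 4 + 0 \cdot 4\right) - 350 = \left(16 + 0\right) - 350 = 16 - 350 = -334$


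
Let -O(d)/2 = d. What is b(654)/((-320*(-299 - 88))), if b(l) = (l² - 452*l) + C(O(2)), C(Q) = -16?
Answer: 33023/30960 ≈ 1.0666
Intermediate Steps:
O(d) = -2*d
b(l) = -16 + l² - 452*l (b(l) = (l² - 452*l) - 16 = -16 + l² - 452*l)
b(654)/((-320*(-299 - 88))) = (-16 + 654² - 452*654)/((-320*(-299 - 88))) = (-16 + 427716 - 295608)/((-320*(-387))) = 132092/123840 = 132092*(1/123840) = 33023/30960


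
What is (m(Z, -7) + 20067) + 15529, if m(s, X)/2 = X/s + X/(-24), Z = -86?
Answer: 18367921/516 ≈ 35597.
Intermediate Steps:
m(s, X) = -X/12 + 2*X/s (m(s, X) = 2*(X/s + X/(-24)) = 2*(X/s + X*(-1/24)) = 2*(X/s - X/24) = 2*(-X/24 + X/s) = -X/12 + 2*X/s)
(m(Z, -7) + 20067) + 15529 = ((1/12)*(-7)*(24 - 1*(-86))/(-86) + 20067) + 15529 = ((1/12)*(-7)*(-1/86)*(24 + 86) + 20067) + 15529 = ((1/12)*(-7)*(-1/86)*110 + 20067) + 15529 = (385/516 + 20067) + 15529 = 10354957/516 + 15529 = 18367921/516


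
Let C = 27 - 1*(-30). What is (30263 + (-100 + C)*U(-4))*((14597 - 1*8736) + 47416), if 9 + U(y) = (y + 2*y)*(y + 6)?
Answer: 1687921914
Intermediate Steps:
U(y) = -9 + 3*y*(6 + y) (U(y) = -9 + (y + 2*y)*(y + 6) = -9 + (3*y)*(6 + y) = -9 + 3*y*(6 + y))
C = 57 (C = 27 + 30 = 57)
(30263 + (-100 + C)*U(-4))*((14597 - 1*8736) + 47416) = (30263 + (-100 + 57)*(-9 + 3*(-4)² + 18*(-4)))*((14597 - 1*8736) + 47416) = (30263 - 43*(-9 + 3*16 - 72))*((14597 - 8736) + 47416) = (30263 - 43*(-9 + 48 - 72))*(5861 + 47416) = (30263 - 43*(-33))*53277 = (30263 + 1419)*53277 = 31682*53277 = 1687921914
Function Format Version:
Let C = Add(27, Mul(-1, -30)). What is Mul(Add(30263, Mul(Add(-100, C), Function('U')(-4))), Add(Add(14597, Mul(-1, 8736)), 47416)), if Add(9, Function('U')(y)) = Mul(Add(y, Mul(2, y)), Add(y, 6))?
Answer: 1687921914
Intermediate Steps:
Function('U')(y) = Add(-9, Mul(3, y, Add(6, y))) (Function('U')(y) = Add(-9, Mul(Add(y, Mul(2, y)), Add(y, 6))) = Add(-9, Mul(Mul(3, y), Add(6, y))) = Add(-9, Mul(3, y, Add(6, y))))
C = 57 (C = Add(27, 30) = 57)
Mul(Add(30263, Mul(Add(-100, C), Function('U')(-4))), Add(Add(14597, Mul(-1, 8736)), 47416)) = Mul(Add(30263, Mul(Add(-100, 57), Add(-9, Mul(3, Pow(-4, 2)), Mul(18, -4)))), Add(Add(14597, Mul(-1, 8736)), 47416)) = Mul(Add(30263, Mul(-43, Add(-9, Mul(3, 16), -72))), Add(Add(14597, -8736), 47416)) = Mul(Add(30263, Mul(-43, Add(-9, 48, -72))), Add(5861, 47416)) = Mul(Add(30263, Mul(-43, -33)), 53277) = Mul(Add(30263, 1419), 53277) = Mul(31682, 53277) = 1687921914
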